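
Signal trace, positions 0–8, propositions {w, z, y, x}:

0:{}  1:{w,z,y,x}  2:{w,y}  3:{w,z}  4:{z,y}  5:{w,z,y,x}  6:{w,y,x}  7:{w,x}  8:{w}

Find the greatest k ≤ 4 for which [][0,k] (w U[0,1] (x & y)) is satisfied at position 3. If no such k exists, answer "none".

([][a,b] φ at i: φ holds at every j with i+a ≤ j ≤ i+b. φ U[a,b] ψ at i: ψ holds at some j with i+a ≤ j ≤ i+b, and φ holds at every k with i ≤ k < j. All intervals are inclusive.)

(w U[0,1] (x & y)) must hold from j=3 onward; find where it first fails.
  j=3: fails → no k works.

none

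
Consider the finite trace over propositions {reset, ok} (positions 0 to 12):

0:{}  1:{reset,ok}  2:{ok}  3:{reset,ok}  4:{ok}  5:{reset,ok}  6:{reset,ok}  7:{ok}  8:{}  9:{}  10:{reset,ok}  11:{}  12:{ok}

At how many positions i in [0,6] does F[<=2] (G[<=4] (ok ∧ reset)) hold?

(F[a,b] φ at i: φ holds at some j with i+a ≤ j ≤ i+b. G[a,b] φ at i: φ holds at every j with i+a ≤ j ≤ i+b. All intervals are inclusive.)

Evaluate at each i in [0,6]:
  i=0: ✗ (none in [0,2])
  i=1: ✗ (none in [1,3])
  i=2: ✗ (none in [2,4])
  i=3: ✗ (none in [3,5])
  i=4: ✗ (none in [4,6])
  i=5: ✗ (none in [5,7])
  i=6: ✗ (none in [6,8])
Positions where it holds: {} → 0.

0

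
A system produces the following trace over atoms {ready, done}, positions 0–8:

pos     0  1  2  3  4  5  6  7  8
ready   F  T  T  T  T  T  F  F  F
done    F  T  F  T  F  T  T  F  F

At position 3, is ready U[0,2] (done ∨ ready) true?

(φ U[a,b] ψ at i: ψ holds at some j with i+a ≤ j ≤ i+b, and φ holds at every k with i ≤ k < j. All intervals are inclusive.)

Need some j in [3,5] with (done ∨ ready), and ready at every k in [3,j-1].
  j=3: (done ∨ ready) holds; no prefix to check → satisfied.

Holds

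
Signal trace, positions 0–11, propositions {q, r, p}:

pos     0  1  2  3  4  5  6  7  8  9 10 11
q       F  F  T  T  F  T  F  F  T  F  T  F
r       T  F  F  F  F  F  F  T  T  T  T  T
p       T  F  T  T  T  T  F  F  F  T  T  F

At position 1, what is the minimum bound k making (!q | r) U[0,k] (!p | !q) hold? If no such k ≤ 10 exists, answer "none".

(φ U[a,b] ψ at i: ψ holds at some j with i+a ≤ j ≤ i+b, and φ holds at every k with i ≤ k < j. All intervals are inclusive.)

Need earliest j ≥ 1 with (!p | !q), and (!q | r) at every k in [1,j-1].
  j=1: rhs holds (empty prefix). k = 0.

0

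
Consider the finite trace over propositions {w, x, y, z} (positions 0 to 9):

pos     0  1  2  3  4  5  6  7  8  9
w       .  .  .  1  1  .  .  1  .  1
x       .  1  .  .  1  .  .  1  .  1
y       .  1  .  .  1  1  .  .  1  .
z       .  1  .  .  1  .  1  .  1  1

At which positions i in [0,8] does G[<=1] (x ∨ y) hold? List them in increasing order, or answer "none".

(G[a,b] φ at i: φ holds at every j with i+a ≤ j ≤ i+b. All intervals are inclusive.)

4, 7, 8

Evaluate at each i in [0,8]:
  i=0: ✗ (fails at j=0)
  i=1: ✗ (fails at j=2)
  i=2: ✗ (fails at j=2)
  i=3: ✗ (fails at j=3)
  i=4: ✓ (all of [4,5])
  i=5: ✗ (fails at j=6)
  i=6: ✗ (fails at j=6)
  i=7: ✓ (all of [7,8])
  i=8: ✓ (all of [8,9])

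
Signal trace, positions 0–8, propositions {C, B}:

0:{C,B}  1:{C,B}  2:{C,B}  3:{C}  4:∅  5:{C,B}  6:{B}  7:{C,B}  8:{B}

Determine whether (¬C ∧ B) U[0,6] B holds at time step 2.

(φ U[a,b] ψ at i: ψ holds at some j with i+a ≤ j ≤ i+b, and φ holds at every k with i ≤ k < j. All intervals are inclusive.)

Yes

Need some j in [2,8] with B, and (¬C ∧ B) at every k in [2,j-1].
  j=2: B holds; no prefix to check → satisfied.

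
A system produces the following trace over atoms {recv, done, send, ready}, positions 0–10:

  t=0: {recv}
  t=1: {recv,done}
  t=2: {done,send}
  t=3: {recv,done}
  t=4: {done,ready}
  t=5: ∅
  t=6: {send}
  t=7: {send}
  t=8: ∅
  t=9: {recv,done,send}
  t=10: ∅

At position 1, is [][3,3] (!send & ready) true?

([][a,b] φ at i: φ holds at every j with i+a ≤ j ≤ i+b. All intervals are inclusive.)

Yes

Check (!send & ready) at every j in [4,4]:
  j=4: true
All positions satisfy it → formula holds.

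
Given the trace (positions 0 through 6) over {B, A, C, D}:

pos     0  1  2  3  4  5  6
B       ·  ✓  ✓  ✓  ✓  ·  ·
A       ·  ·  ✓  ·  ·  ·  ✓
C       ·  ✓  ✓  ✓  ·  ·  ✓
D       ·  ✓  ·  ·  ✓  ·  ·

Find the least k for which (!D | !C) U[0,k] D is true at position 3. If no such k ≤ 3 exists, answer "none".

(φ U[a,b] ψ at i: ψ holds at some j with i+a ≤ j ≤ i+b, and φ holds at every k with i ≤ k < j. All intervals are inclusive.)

Need earliest j ≥ 3 with D, and (!D | !C) at every k in [3,j-1].
  j=3: rhs fails.
  j=4: rhs holds; lhs holds on [3,3]. k = 1.

1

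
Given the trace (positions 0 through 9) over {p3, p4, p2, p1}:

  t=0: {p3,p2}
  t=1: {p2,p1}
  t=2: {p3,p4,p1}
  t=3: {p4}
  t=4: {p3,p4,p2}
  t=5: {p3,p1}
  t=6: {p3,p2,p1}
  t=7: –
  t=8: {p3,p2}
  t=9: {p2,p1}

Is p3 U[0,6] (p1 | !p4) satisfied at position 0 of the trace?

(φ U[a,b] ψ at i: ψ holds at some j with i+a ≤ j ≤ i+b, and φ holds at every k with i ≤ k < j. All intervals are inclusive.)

True

Need some j in [0,6] with (p1 | !p4), and p3 at every k in [0,j-1].
  j=0: (p1 | !p4) holds; no prefix to check → satisfied.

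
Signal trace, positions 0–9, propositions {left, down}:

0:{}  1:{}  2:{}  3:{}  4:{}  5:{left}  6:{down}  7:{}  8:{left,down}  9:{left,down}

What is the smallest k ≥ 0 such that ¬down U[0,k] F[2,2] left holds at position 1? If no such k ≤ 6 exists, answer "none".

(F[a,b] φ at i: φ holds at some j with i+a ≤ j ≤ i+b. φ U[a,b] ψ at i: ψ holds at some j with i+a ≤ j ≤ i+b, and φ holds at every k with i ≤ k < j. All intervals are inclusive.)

2

Need earliest j ≥ 1 with F[2,2] left, and ¬down at every k in [1,j-1].
  j=1: rhs fails.
  j=2: rhs fails.
  j=3: rhs holds; lhs holds on [1,2]. k = 2.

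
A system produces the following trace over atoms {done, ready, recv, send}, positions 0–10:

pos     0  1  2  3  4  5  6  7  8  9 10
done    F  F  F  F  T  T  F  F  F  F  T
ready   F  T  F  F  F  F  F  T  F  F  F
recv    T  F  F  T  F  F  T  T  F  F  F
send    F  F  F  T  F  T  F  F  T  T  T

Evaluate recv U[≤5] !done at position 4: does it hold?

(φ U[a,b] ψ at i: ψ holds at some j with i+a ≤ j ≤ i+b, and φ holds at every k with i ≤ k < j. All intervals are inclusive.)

Need some j in [4,9] with !done, and recv at every k in [4,j-1].
  j=4: !done false.
  j=5: !done false.
  j=6: !done holds, but recv fails at k=4 → not this j.
  j=7: !done holds, but recv fails at k=4 → not this j.
  j=8: !done holds, but recv fails at k=4 → not this j.
  j=9: !done holds, but recv fails at k=4 → not this j.
No j in the window works → until fails.

No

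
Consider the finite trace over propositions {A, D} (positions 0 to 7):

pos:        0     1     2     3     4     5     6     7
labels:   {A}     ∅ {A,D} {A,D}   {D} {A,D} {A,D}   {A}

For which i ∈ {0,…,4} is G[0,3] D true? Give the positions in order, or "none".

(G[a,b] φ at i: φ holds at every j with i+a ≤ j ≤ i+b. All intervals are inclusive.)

Evaluate at each i in [0,4]:
  i=0: ✗ (fails at j=0)
  i=1: ✗ (fails at j=1)
  i=2: ✓ (all of [2,5])
  i=3: ✓ (all of [3,6])
  i=4: ✗ (fails at j=7)

2, 3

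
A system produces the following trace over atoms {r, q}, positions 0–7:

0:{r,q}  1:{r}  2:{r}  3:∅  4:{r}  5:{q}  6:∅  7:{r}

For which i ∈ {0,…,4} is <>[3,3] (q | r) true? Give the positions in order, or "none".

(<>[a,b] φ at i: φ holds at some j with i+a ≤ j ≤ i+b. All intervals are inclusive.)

Evaluate at each i in [0,4]:
  i=0: ✗ (none in [3,3])
  i=1: ✓ (witness j=4)
  i=2: ✓ (witness j=5)
  i=3: ✗ (none in [6,6])
  i=4: ✓ (witness j=7)

1, 2, 4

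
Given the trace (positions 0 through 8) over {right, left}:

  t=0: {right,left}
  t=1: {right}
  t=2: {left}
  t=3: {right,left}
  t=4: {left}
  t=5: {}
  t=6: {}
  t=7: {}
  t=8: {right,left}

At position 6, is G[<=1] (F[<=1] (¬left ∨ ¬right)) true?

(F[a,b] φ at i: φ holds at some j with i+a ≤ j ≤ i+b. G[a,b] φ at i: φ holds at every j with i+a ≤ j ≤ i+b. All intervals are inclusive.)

Check F[<=1] (¬left ∨ ¬right) at every j in [6,7]:
  j=6: holds (witness at 6)
  j=7: holds (witness at 7)
All positions satisfy it → formula holds.

True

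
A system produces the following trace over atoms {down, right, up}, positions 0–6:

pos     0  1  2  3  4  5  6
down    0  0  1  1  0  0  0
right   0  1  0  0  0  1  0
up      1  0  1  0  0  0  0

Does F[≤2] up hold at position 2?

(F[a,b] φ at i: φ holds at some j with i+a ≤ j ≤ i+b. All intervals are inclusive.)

Holds

Check up at each j in [2,4]:
  j=2: true
  j=3: false
  j=4: false
Found at j=2 → formula holds.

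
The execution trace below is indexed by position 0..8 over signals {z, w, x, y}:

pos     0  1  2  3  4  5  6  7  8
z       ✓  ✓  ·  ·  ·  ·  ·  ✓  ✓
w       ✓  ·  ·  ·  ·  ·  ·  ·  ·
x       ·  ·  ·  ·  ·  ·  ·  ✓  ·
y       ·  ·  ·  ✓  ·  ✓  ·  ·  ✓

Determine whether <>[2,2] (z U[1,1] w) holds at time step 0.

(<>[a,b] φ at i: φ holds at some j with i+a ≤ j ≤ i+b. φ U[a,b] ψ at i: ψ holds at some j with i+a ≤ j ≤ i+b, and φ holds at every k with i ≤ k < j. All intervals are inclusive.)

Check (z U[1,1] w) at each j in [2,2]:
  j=2: fails
No position in the window satisfies it → formula fails.

No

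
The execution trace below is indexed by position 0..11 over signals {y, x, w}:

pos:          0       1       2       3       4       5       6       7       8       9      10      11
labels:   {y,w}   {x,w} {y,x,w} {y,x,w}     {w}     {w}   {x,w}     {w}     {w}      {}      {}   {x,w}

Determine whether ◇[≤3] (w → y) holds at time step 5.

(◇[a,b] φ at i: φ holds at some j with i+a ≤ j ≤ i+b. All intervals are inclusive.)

Check (w → y) at each j in [5,8]:
  j=5: false
  j=6: false
  j=7: false
  j=8: false
No position in the window satisfies it → formula fails.

Does not hold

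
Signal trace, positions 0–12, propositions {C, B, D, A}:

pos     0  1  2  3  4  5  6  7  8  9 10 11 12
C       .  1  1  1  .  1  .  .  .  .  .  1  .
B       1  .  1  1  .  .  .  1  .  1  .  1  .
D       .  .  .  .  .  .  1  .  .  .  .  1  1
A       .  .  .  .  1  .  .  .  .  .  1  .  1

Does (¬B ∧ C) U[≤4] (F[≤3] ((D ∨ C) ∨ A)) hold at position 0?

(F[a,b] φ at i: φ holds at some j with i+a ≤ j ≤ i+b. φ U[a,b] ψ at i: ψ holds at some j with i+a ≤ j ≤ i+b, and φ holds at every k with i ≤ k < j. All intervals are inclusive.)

Yes

Need some j in [0,4] with F[≤3] ((D ∨ C) ∨ A), and (¬B ∧ C) at every k in [0,j-1].
  j=0: F[≤3] ((D ∨ C) ∨ A) holds; no prefix to check → satisfied.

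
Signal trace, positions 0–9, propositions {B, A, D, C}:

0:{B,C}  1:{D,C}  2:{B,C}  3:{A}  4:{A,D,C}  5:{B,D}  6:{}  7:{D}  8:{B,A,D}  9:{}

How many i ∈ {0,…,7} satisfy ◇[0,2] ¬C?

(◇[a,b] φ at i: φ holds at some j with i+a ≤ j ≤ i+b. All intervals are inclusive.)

7

Evaluate at each i in [0,7]:
  i=0: ✗ (none in [0,2])
  i=1: ✓ (witness j=3)
  i=2: ✓ (witness j=3)
  i=3: ✓ (witness j=3)
  i=4: ✓ (witness j=5)
  i=5: ✓ (witness j=5)
  i=6: ✓ (witness j=6)
  i=7: ✓ (witness j=7)
Positions where it holds: {1, 2, 3, 4, 5, 6, 7} → 7.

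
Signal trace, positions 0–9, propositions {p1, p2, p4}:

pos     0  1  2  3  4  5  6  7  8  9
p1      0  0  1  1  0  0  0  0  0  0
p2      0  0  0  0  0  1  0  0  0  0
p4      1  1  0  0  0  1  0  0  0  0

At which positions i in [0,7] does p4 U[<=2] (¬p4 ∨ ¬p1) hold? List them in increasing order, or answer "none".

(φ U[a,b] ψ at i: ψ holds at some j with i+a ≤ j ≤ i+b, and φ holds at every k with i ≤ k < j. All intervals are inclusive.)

0, 1, 2, 3, 4, 5, 6, 7

Evaluate at each i in [0,7]:
  i=0: ✓ (rhs at j=0)
  i=1: ✓ (rhs at j=1)
  i=2: ✓ (rhs at j=2)
  i=3: ✓ (rhs at j=3)
  i=4: ✓ (rhs at j=4)
  i=5: ✓ (rhs at j=5)
  i=6: ✓ (rhs at j=6)
  i=7: ✓ (rhs at j=7)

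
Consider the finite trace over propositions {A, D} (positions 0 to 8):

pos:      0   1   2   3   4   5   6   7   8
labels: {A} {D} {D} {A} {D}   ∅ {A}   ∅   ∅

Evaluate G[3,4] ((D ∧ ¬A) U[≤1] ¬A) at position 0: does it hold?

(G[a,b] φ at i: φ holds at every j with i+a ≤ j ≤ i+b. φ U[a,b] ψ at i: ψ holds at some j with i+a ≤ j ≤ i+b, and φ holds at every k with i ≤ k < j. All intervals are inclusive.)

No

Check ((D ∧ ¬A) U[≤1] ¬A) at every j in [3,4]:
  j=3: fails
  j=4: holds
Fails at j=3 → formula fails.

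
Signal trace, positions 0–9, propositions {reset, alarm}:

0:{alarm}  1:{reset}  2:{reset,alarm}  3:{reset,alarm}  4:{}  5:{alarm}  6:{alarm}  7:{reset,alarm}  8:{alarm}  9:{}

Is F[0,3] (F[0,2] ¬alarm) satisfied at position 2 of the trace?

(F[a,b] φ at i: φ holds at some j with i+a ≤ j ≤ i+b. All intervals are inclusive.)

Check F[0,2] ¬alarm at each j in [2,5]:
  j=2: holds (witness at 4)
  j=3: holds (witness at 4)
  j=4: holds (witness at 4)
  j=5: fails (none in [5,7])
Found at j=2 → formula holds.

True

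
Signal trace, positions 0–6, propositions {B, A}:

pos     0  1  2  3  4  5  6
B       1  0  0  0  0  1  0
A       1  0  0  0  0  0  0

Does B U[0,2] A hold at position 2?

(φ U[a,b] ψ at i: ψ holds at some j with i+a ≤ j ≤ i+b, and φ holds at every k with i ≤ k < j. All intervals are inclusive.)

Does not hold

Need some j in [2,4] with A, and B at every k in [2,j-1].
  j=2: A false.
  j=3: A false.
  j=4: A false.
No j in the window works → until fails.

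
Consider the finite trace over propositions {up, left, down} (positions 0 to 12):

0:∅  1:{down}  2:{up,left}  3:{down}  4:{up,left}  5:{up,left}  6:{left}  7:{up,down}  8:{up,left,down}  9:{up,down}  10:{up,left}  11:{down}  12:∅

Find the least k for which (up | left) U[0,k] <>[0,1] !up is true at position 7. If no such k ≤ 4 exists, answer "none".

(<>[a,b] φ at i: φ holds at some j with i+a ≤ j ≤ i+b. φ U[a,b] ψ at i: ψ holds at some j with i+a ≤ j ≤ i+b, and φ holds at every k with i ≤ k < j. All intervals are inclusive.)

3

Need earliest j ≥ 7 with <>[0,1] !up, and (up | left) at every k in [7,j-1].
  j=7: rhs fails.
  j=8: rhs fails.
  j=9: rhs fails.
  j=10: rhs holds; lhs holds on [7,9]. k = 3.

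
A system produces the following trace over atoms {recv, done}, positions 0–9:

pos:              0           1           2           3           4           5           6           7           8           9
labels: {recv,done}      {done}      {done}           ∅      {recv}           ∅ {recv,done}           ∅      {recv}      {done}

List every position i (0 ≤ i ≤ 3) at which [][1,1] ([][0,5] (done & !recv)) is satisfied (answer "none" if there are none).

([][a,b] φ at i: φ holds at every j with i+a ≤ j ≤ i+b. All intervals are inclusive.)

Evaluate at each i in [0,3]:
  i=0: ✗ (fails at j=1)
  i=1: ✗ (fails at j=2)
  i=2: ✗ (fails at j=3)
  i=3: ✗ (fails at j=4)

none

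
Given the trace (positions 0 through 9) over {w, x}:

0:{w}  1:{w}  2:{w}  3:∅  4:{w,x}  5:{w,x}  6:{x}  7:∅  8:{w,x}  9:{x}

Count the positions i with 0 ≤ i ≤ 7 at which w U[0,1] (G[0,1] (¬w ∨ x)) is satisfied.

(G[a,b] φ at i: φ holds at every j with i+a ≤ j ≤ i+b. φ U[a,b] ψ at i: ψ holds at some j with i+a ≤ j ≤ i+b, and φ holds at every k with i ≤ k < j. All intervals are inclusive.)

6

Evaluate at each i in [0,7]:
  i=0: ✗ (no rhs in [0,1])
  i=1: ✗ (no rhs in [1,2])
  i=2: ✓ (rhs at j=3; lhs holds on [2,2])
  i=3: ✓ (rhs at j=3)
  i=4: ✓ (rhs at j=4)
  i=5: ✓ (rhs at j=5)
  i=6: ✓ (rhs at j=6)
  i=7: ✓ (rhs at j=7)
Positions where it holds: {2, 3, 4, 5, 6, 7} → 6.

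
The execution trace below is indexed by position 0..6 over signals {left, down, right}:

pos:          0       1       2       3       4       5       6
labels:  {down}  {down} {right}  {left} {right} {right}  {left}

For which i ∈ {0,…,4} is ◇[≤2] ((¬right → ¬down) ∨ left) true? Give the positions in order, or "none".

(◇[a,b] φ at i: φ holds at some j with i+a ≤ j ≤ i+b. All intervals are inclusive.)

Evaluate at each i in [0,4]:
  i=0: ✓ (witness j=2)
  i=1: ✓ (witness j=2)
  i=2: ✓ (witness j=2)
  i=3: ✓ (witness j=3)
  i=4: ✓ (witness j=4)

0, 1, 2, 3, 4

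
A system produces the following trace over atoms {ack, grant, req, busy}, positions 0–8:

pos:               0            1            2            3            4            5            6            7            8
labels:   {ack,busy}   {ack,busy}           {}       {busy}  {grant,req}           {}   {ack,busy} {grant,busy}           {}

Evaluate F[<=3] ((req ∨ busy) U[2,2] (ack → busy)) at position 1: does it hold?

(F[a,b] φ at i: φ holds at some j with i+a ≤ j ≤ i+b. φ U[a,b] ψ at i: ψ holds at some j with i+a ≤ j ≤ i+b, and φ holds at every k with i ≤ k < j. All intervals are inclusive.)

Holds

Check ((req ∨ busy) U[2,2] (ack → busy)) at each j in [1,4]:
  j=1: fails
  j=2: fails
  j=3: holds
  j=4: fails
Found at j=3 → formula holds.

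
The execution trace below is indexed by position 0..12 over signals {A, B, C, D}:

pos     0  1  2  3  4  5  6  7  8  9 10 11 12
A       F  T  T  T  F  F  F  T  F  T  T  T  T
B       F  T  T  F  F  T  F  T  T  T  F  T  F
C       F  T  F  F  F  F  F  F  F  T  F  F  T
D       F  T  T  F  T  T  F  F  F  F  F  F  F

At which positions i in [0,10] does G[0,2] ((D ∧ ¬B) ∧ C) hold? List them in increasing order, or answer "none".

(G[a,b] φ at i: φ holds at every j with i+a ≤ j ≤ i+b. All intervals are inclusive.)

none

Evaluate at each i in [0,10]:
  i=0: ✗ (fails at j=0)
  i=1: ✗ (fails at j=1)
  i=2: ✗ (fails at j=2)
  i=3: ✗ (fails at j=3)
  i=4: ✗ (fails at j=4)
  i=5: ✗ (fails at j=5)
  i=6: ✗ (fails at j=6)
  i=7: ✗ (fails at j=7)
  i=8: ✗ (fails at j=8)
  i=9: ✗ (fails at j=9)
  i=10: ✗ (fails at j=10)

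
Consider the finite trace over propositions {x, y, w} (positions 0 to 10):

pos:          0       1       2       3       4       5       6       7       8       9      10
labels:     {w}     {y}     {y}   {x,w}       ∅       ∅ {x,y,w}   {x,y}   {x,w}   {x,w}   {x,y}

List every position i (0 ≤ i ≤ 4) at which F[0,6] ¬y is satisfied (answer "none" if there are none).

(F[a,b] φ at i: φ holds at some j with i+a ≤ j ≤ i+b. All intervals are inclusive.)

Evaluate at each i in [0,4]:
  i=0: ✓ (witness j=0)
  i=1: ✓ (witness j=3)
  i=2: ✓ (witness j=3)
  i=3: ✓ (witness j=3)
  i=4: ✓ (witness j=4)

0, 1, 2, 3, 4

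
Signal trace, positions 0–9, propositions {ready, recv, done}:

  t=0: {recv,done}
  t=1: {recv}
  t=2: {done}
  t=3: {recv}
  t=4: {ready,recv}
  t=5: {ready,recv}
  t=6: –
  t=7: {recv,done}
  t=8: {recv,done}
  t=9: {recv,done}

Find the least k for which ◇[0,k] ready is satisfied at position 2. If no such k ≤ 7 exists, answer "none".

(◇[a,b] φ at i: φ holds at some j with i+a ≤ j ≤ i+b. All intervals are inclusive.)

Scan j = 2,3,… for ready:
  j=2: fails
  j=3: fails
  j=4: holds
First hit at j=4, so smallest k = 4-2 = 2.

2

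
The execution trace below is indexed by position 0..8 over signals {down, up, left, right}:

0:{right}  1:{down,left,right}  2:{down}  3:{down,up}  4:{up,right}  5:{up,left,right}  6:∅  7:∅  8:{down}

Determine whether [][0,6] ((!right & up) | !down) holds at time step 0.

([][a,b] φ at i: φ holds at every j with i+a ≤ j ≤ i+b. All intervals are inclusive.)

Check ((!right & up) | !down) at every j in [0,6]:
  j=0: true
  j=1: false
  j=2: false
  j=3: true
  j=4: true
  j=5: true
  j=6: true
Fails at j=1 → formula fails.

Does not hold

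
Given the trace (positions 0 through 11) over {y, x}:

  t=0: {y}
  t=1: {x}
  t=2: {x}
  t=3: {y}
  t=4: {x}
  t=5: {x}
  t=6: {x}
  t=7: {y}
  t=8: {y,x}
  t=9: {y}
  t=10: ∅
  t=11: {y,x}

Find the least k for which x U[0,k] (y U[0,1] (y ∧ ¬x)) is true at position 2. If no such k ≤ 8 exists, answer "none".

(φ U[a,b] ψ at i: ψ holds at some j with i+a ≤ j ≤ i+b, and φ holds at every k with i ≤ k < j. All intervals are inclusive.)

Need earliest j ≥ 2 with (y U[0,1] (y ∧ ¬x)), and x at every k in [2,j-1].
  j=2: rhs fails.
  j=3: rhs holds; lhs holds on [2,2]. k = 1.

1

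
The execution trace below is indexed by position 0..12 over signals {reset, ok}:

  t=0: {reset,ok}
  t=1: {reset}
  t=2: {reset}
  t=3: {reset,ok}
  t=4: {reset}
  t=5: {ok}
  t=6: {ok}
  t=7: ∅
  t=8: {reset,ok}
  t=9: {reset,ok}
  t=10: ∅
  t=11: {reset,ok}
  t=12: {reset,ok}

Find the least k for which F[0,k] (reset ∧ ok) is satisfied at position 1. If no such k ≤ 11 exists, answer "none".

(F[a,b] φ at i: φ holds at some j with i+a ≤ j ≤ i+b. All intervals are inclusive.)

Scan j = 1,2,… for (reset ∧ ok):
  j=1: fails
  j=2: fails
  j=3: holds
First hit at j=3, so smallest k = 3-1 = 2.

2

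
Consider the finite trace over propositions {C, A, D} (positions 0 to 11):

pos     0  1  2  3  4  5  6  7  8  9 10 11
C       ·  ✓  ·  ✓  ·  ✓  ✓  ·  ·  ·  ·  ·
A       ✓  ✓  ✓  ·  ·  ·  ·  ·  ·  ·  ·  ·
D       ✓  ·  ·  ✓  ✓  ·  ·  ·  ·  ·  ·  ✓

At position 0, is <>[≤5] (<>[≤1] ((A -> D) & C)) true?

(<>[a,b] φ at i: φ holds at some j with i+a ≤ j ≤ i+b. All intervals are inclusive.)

Yes

Check <>[≤1] ((A -> D) & C) at each j in [0,5]:
  j=0: fails (none in [0,1])
  j=1: fails (none in [1,2])
  j=2: holds (witness at 3)
  j=3: holds (witness at 3)
  j=4: holds (witness at 5)
  j=5: holds (witness at 5)
Found at j=2 → formula holds.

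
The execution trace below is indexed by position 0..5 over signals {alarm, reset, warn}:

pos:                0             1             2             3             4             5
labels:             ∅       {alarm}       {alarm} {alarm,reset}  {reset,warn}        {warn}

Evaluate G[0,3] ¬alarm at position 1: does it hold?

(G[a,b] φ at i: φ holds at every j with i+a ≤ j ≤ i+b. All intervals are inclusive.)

No

Check ¬alarm at every j in [1,4]:
  j=1: false
  j=2: false
  j=3: false
  j=4: true
Fails at j=1 → formula fails.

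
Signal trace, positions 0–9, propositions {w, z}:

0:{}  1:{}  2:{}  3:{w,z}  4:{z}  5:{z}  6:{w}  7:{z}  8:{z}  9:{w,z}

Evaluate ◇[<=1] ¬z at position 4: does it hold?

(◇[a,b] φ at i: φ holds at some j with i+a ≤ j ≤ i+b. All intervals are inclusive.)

False

Check ¬z at each j in [4,5]:
  j=4: false
  j=5: false
No position in the window satisfies it → formula fails.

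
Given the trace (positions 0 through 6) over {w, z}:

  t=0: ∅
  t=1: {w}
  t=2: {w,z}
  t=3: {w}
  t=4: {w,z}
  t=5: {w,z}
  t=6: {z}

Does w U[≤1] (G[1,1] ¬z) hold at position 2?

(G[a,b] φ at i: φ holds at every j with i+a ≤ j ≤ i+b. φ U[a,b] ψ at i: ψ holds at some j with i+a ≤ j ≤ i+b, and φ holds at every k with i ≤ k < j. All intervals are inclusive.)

Need some j in [2,3] with G[1,1] ¬z, and w at every k in [2,j-1].
  j=2: G[1,1] ¬z holds; no prefix to check → satisfied.

Holds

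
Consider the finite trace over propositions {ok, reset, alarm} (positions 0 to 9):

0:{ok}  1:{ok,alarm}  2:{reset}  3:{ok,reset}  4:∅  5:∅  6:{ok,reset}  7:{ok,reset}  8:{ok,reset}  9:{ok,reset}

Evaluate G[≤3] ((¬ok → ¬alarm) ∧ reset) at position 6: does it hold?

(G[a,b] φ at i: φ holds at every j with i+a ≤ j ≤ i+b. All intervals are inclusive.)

True

Check ((¬ok → ¬alarm) ∧ reset) at every j in [6,9]:
  j=6: true
  j=7: true
  j=8: true
  j=9: true
All positions satisfy it → formula holds.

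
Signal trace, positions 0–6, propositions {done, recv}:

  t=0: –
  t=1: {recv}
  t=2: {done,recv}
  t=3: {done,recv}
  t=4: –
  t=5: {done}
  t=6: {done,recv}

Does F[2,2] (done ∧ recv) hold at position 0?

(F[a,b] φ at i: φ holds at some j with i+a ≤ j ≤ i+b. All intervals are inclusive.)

Yes

Check (done ∧ recv) at each j in [2,2]:
  j=2: true
Found at j=2 → formula holds.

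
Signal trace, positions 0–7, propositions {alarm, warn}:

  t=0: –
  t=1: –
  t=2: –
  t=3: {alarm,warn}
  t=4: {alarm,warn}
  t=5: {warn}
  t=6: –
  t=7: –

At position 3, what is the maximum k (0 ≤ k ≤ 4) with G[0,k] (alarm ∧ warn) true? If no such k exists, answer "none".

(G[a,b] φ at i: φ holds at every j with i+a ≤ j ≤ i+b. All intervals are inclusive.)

1

(alarm ∧ warn) must hold from j=3 onward; find where it first fails.
  j=3: holds
  j=4: holds
  j=5: fails
Holds on [3,4], so largest k = 1.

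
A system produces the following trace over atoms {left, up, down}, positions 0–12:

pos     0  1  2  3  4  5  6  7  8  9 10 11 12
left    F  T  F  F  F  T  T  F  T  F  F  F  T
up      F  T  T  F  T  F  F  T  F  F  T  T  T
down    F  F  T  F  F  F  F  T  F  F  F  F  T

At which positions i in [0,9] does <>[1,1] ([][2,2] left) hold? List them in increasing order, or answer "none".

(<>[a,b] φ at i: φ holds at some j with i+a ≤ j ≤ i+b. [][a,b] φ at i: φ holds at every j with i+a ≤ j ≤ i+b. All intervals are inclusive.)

Evaluate at each i in [0,9]:
  i=0: ✗ (none in [1,1])
  i=1: ✗ (none in [2,2])
  i=2: ✓ (witness j=3)
  i=3: ✓ (witness j=4)
  i=4: ✗ (none in [5,5])
  i=5: ✓ (witness j=6)
  i=6: ✗ (none in [7,7])
  i=7: ✗ (none in [8,8])
  i=8: ✗ (none in [9,9])
  i=9: ✓ (witness j=10)

2, 3, 5, 9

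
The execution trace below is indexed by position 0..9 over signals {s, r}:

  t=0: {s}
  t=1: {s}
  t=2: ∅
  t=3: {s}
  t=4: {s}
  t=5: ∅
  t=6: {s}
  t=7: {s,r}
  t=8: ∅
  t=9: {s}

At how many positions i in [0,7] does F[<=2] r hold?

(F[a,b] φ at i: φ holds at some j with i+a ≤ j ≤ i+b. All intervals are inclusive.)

3

Evaluate at each i in [0,7]:
  i=0: ✗ (none in [0,2])
  i=1: ✗ (none in [1,3])
  i=2: ✗ (none in [2,4])
  i=3: ✗ (none in [3,5])
  i=4: ✗ (none in [4,6])
  i=5: ✓ (witness j=7)
  i=6: ✓ (witness j=7)
  i=7: ✓ (witness j=7)
Positions where it holds: {5, 6, 7} → 3.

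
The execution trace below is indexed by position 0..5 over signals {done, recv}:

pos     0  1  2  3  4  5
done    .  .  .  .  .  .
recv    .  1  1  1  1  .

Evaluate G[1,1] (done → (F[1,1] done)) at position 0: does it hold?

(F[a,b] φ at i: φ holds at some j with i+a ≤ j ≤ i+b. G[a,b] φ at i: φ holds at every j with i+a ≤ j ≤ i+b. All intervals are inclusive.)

Check (done → (F[1,1] done)) at every j in [1,1]:
  j=1: antecedent false → ✓
All positions satisfy it → formula holds.

Holds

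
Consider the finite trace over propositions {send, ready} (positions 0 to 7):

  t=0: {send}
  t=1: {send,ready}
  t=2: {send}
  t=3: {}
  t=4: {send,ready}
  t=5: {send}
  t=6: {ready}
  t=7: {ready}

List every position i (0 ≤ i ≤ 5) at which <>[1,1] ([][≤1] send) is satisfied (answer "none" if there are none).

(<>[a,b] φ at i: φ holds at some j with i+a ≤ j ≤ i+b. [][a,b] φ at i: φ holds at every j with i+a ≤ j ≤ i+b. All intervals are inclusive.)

Evaluate at each i in [0,5]:
  i=0: ✓ (witness j=1)
  i=1: ✗ (none in [2,2])
  i=2: ✗ (none in [3,3])
  i=3: ✓ (witness j=4)
  i=4: ✗ (none in [5,5])
  i=5: ✗ (none in [6,6])

0, 3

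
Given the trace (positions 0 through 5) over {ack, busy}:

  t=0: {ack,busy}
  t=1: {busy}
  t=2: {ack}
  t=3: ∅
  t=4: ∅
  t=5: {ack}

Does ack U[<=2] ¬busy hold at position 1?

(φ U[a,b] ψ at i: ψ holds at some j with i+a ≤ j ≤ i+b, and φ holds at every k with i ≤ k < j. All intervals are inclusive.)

Need some j in [1,3] with ¬busy, and ack at every k in [1,j-1].
  j=1: ¬busy false.
  j=2: ¬busy holds, but ack fails at k=1 → not this j.
  j=3: ¬busy holds, but ack fails at k=1 → not this j.
No j in the window works → until fails.

No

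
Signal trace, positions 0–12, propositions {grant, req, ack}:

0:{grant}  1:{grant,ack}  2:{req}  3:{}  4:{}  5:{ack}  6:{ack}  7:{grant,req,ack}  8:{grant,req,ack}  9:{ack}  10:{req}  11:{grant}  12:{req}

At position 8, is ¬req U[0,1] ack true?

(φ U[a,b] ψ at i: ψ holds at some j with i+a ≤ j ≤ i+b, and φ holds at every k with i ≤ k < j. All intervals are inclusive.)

Need some j in [8,9] with ack, and ¬req at every k in [8,j-1].
  j=8: ack holds; no prefix to check → satisfied.

Yes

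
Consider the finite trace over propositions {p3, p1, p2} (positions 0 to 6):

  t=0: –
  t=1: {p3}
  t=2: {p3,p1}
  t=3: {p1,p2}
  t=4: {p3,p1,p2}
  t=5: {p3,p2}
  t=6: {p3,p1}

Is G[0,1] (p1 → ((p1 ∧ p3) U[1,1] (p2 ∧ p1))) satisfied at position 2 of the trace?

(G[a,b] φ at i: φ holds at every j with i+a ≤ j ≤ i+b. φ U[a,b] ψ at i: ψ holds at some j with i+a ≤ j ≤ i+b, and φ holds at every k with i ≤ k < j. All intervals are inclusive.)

False

Check (p1 → ((p1 ∧ p3) U[1,1] (p2 ∧ p1))) at every j in [2,3]:
  j=2: antecedent true; consequent holds → ✓
  j=3: antecedent true; consequent fails → ✗
Fails at j=3 → formula fails.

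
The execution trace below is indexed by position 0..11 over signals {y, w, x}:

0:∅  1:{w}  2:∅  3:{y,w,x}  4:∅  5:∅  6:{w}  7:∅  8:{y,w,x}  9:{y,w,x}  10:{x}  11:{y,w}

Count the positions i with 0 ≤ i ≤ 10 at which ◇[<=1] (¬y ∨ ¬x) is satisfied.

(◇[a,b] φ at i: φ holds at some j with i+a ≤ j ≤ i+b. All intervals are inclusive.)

10

Evaluate at each i in [0,10]:
  i=0: ✓ (witness j=0)
  i=1: ✓ (witness j=1)
  i=2: ✓ (witness j=2)
  i=3: ✓ (witness j=4)
  i=4: ✓ (witness j=4)
  i=5: ✓ (witness j=5)
  i=6: ✓ (witness j=6)
  i=7: ✓ (witness j=7)
  i=8: ✗ (none in [8,9])
  i=9: ✓ (witness j=10)
  i=10: ✓ (witness j=10)
Positions where it holds: {0, 1, 2, 3, 4, 5, 6, 7, 9, 10} → 10.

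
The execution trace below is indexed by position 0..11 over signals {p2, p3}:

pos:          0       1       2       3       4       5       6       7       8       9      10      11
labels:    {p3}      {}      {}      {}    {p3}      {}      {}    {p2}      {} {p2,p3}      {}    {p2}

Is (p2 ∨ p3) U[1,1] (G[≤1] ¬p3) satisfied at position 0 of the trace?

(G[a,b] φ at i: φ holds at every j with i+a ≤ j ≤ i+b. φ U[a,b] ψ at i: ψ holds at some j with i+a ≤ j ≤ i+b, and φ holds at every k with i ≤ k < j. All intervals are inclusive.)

Need some j in [1,1] with G[≤1] ¬p3, and (p2 ∨ p3) at every k in [0,j-1].
  j=1: G[≤1] ¬p3 holds; (p2 ∨ p3) holds at every k in [0,0] → satisfied.

True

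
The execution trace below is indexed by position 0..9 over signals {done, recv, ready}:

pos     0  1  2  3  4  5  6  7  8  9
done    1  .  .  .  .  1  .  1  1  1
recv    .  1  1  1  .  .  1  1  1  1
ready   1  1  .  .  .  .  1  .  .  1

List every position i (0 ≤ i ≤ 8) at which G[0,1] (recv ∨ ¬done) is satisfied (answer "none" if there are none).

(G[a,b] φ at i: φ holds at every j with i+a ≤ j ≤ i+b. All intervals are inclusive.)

Evaluate at each i in [0,8]:
  i=0: ✗ (fails at j=0)
  i=1: ✓ (all of [1,2])
  i=2: ✓ (all of [2,3])
  i=3: ✓ (all of [3,4])
  i=4: ✗ (fails at j=5)
  i=5: ✗ (fails at j=5)
  i=6: ✓ (all of [6,7])
  i=7: ✓ (all of [7,8])
  i=8: ✓ (all of [8,9])

1, 2, 3, 6, 7, 8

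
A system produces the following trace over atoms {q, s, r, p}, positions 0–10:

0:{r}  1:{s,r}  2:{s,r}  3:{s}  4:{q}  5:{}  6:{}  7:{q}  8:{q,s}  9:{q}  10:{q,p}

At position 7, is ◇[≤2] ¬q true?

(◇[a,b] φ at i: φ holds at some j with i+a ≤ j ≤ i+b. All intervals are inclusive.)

No

Check ¬q at each j in [7,9]:
  j=7: false
  j=8: false
  j=9: false
No position in the window satisfies it → formula fails.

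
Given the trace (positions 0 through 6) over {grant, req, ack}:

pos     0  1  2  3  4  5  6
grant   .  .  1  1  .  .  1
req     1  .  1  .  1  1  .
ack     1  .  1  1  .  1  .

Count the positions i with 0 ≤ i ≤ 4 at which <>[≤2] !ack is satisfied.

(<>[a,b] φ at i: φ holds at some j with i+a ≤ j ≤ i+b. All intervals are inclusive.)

Evaluate at each i in [0,4]:
  i=0: ✓ (witness j=1)
  i=1: ✓ (witness j=1)
  i=2: ✓ (witness j=4)
  i=3: ✓ (witness j=4)
  i=4: ✓ (witness j=4)
Positions where it holds: {0, 1, 2, 3, 4} → 5.

5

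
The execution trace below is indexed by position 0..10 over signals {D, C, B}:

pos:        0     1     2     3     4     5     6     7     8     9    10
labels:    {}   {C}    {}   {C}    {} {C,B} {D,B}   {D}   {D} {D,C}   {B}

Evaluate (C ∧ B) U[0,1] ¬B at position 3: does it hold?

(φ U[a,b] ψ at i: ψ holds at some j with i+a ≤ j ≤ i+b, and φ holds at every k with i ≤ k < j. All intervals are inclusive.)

True

Need some j in [3,4] with ¬B, and (C ∧ B) at every k in [3,j-1].
  j=3: ¬B holds; no prefix to check → satisfied.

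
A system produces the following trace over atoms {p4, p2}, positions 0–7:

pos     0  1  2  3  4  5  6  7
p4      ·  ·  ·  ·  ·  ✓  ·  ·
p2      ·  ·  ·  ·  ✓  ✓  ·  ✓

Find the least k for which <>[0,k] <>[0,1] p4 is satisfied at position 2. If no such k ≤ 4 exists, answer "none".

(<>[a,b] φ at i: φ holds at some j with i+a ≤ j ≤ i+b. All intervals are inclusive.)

Scan j = 2,3,… for <>[0,1] p4:
  j=2: fails
  j=3: fails
  j=4: holds
First hit at j=4, so smallest k = 4-2 = 2.

2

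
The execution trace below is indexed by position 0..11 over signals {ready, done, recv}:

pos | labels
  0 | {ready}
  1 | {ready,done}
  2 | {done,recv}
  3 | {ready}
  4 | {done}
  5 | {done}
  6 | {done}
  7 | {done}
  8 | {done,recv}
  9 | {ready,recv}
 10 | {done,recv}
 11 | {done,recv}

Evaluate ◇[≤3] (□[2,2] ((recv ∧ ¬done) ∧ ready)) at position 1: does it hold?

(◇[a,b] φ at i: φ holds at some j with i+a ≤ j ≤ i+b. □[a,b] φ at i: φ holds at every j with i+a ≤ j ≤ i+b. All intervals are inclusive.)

Check □[2,2] ((recv ∧ ¬done) ∧ ready) at each j in [1,4]:
  j=1: fails at 3
  j=2: fails at 4
  j=3: fails at 5
  j=4: fails at 6
No position in the window satisfies it → formula fails.

No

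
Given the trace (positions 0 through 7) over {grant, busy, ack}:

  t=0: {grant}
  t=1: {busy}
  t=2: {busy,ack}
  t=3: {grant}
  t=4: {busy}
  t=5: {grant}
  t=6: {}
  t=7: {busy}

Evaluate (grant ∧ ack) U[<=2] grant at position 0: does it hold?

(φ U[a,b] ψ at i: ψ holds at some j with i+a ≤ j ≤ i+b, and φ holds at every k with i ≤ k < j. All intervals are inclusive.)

Yes

Need some j in [0,2] with grant, and (grant ∧ ack) at every k in [0,j-1].
  j=0: grant holds; no prefix to check → satisfied.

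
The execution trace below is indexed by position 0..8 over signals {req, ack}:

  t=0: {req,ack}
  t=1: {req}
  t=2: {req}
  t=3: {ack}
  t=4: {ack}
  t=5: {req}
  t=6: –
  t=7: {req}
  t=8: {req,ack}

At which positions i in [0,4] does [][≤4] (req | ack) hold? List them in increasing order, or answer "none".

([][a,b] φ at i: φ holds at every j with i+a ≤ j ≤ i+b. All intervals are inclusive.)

Evaluate at each i in [0,4]:
  i=0: ✓ (all of [0,4])
  i=1: ✓ (all of [1,5])
  i=2: ✗ (fails at j=6)
  i=3: ✗ (fails at j=6)
  i=4: ✗ (fails at j=6)

0, 1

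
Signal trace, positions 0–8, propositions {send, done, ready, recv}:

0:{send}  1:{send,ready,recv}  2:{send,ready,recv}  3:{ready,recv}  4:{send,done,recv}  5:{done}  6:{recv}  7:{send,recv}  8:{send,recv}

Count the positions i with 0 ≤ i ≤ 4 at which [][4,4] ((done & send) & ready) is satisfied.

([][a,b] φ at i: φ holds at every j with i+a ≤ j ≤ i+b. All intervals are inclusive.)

0

Evaluate at each i in [0,4]:
  i=0: ✗ (fails at j=4)
  i=1: ✗ (fails at j=5)
  i=2: ✗ (fails at j=6)
  i=3: ✗ (fails at j=7)
  i=4: ✗ (fails at j=8)
Positions where it holds: {} → 0.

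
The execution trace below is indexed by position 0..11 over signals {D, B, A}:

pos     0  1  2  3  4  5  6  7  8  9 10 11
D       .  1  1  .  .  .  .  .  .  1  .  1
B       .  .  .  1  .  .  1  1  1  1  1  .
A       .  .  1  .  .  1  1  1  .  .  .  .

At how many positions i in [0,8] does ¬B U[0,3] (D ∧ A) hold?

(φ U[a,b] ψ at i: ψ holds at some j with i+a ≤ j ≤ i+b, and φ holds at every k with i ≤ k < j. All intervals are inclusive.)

3

Evaluate at each i in [0,8]:
  i=0: ✓ (rhs at j=2; lhs holds on [0,1])
  i=1: ✓ (rhs at j=2; lhs holds on [1,1])
  i=2: ✓ (rhs at j=2)
  i=3: ✗ (no rhs in [3,6])
  i=4: ✗ (no rhs in [4,7])
  i=5: ✗ (no rhs in [5,8])
  i=6: ✗ (no rhs in [6,9])
  i=7: ✗ (no rhs in [7,10])
  i=8: ✗ (no rhs in [8,11])
Positions where it holds: {0, 1, 2} → 3.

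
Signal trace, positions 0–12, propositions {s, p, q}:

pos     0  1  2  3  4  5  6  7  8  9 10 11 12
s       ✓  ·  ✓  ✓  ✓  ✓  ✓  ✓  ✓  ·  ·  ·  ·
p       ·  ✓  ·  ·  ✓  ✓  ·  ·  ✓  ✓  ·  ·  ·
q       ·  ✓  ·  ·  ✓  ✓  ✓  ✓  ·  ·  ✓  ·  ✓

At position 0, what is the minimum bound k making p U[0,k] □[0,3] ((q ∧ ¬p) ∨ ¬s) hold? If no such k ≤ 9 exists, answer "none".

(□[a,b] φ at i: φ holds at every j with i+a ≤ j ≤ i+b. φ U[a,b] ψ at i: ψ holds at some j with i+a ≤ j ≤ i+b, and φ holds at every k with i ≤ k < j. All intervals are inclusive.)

Need earliest j ≥ 0 with □[0,3] ((q ∧ ¬p) ∨ ¬s), and p at every k in [0,j-1].
  j=0: rhs fails.
  j=1: rhs fails.
  j=2: rhs fails.
  j=3: rhs fails.
  j=4: rhs fails.
  j=5: rhs fails.
  j=6: rhs fails.
  j=7: rhs fails.
  j=8: rhs fails.
  j=9: rhs holds but lhs fails at k=0.
No witness within the range → none.

none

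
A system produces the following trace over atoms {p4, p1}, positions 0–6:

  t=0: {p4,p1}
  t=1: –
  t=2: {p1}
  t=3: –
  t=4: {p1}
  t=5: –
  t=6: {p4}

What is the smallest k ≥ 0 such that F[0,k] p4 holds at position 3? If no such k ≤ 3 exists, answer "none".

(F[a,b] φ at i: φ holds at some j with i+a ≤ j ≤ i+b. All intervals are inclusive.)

Scan j = 3,4,… for p4:
  j=3: fails
  j=4: fails
  j=5: fails
  j=6: holds
First hit at j=6, so smallest k = 6-3 = 3.

3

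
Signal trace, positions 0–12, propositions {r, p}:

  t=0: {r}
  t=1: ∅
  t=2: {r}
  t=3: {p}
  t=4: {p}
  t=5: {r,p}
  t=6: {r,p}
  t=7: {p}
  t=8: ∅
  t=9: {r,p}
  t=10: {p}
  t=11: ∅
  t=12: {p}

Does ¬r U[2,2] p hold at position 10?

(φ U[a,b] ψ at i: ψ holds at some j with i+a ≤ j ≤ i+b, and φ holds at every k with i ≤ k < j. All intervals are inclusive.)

True

Need some j in [12,12] with p, and ¬r at every k in [10,j-1].
  j=12: p holds; ¬r holds at every k in [10,11] → satisfied.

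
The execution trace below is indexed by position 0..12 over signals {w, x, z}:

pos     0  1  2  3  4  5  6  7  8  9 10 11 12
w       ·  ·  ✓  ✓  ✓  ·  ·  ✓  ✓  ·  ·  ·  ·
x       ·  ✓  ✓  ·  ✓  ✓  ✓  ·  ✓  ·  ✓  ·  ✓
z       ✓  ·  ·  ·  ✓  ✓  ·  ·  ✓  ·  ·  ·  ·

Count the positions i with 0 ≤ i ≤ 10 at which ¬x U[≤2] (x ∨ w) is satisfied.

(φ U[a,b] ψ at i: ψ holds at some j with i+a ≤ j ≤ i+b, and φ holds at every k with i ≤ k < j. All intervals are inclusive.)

11

Evaluate at each i in [0,10]:
  i=0: ✓ (rhs at j=1; lhs holds on [0,0])
  i=1: ✓ (rhs at j=1)
  i=2: ✓ (rhs at j=2)
  i=3: ✓ (rhs at j=3)
  i=4: ✓ (rhs at j=4)
  i=5: ✓ (rhs at j=5)
  i=6: ✓ (rhs at j=6)
  i=7: ✓ (rhs at j=7)
  i=8: ✓ (rhs at j=8)
  i=9: ✓ (rhs at j=10; lhs holds on [9,9])
  i=10: ✓ (rhs at j=10)
Positions where it holds: {0, 1, 2, 3, 4, 5, 6, 7, 8, 9, 10} → 11.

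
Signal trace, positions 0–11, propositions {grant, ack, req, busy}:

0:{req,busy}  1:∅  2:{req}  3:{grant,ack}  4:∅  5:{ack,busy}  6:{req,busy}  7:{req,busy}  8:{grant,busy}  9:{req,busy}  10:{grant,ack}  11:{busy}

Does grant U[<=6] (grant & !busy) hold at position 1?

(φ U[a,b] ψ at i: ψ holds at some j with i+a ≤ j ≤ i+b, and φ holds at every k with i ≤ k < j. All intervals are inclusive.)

False

Need some j in [1,7] with (grant & !busy), and grant at every k in [1,j-1].
  j=1: (grant & !busy) false.
  j=2: (grant & !busy) false.
  j=3: (grant & !busy) holds, but grant fails at k=1 → not this j.
  j=4: (grant & !busy) false.
  j=5: (grant & !busy) false.
  j=6: (grant & !busy) false.
  j=7: (grant & !busy) false.
No j in the window works → until fails.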